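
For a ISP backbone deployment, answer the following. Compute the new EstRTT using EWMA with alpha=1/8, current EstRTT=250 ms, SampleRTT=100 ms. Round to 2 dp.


Given: EstRTT = 250 ms, SampleRTT = 100 ms, alpha = 1/8
New EstRTT = (1 - alpha) * EstRTT + alpha * SampleRTT
(7/8) * 250 = 218.75
(1/8) * 100 = 12.5
New EstRTT = 218.75 + 12.5 = 231.25 ms -> 231.25 ms (2 dp)

231.25


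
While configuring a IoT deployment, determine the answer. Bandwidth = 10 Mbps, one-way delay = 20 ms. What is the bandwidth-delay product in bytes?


Given: bandwidth = 10 Mbps, delay = 20 ms
BDP in bits = 10 * 10^6 * 20 / 1000
BDP in bits = 200000
BDP in bytes = 200000 / 8 = 25000

25000


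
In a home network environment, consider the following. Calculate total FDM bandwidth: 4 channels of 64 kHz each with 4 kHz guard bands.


Given: 4 channels, 64 kHz each, guard = 4 kHz
Channel bandwidth = 4 * 64 = 256 kHz
Guard bands = 3 gaps * 4 kHz = 12 kHz
Total = 256 + 12 = 268 kHz

268


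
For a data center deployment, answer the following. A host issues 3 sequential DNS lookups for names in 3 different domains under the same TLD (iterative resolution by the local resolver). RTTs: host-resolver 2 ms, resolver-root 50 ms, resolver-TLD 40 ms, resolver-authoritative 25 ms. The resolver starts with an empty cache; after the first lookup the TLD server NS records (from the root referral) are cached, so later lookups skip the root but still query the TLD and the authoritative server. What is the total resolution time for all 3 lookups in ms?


Lookup 1 (cold cache): local + root + TLD + auth = 2 + 50 + 40 + 25 = 117 ms
Lookups 2..3 (TLD NS cached -> skip root; new domain -> still ask TLD and auth): local + TLD + auth = 2 + 40 + 25 = 67 ms each
Remaining 2 lookups: 2 * 67 = 134 ms
Total = 117 + 134 = 251 ms

251


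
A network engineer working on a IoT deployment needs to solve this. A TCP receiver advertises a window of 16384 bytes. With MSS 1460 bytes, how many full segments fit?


Given: RWND = 16384 bytes, MSS = 1460 bytes
Full segments = floor(RWND / MSS)
Full segments = floor(16384 / 1460)
Full segments = floor(11.2219) = 11

11


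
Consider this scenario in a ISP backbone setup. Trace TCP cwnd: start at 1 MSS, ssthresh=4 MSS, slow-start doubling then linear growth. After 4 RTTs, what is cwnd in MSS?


RTT 0: cwnd = 1 MSS (initial)
RTT 1: cwnd = 2 MSS (slow start, doubled)
RTT 2: cwnd = 4 MSS (slow start, doubled)
RTT 3: cwnd = 5 MSS (congestion avoidance, +1)
RTT 4: cwnd = 6 MSS (congestion avoidance, +1)

6


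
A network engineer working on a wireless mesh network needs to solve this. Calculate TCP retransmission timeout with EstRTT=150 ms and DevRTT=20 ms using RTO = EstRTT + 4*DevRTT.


Given: EstRTT = 150 ms, DevRTT = 20 ms
Timeout = EstRTT + 4 * DevRTT
4 * DevRTT = 4 * 20 = 80
Timeout = 150 + 80 = 230 ms

230


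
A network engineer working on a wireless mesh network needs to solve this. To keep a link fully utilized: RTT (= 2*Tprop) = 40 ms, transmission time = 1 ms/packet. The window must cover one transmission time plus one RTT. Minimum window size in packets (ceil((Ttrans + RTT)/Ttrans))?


Given: Ttrans = 1 ms, RTT = 40 ms (= 2 * Tprop, Tprop = 20 ms)
Time until first ACK returns = Ttrans + RTT = 1 + 40 = 41 ms
Need W * Ttrans >= Ttrans + RTT  ->  W >= (Ttrans + RTT) / Ttrans
(Ttrans + RTT) / Ttrans = 41 / 1 = 41
W_min = ceil(41) = 41

41


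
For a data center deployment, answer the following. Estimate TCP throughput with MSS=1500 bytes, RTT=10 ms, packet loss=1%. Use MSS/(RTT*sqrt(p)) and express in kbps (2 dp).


Given: MSS = 1500 bytes, RTT = 10 ms, loss = 1%
RTT in seconds = 10 / 1000 = 0.01
Loss rate = 1% = 0.01
sqrt(loss) = sqrt(0.01) = 0.1
Throughput (bytes/s) = 1500 / (0.01 * 0.1) = 1500000.0000
Throughput (kbps) = 1500000.0000 * 8 / 1000 = 12000.000000 -> 12000.00 kbps (2 dp)

12000.00


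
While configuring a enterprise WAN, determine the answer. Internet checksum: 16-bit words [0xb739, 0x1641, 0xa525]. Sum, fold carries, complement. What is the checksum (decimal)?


Given words: [0xb739, 0x1641, 0xa525]
Step 1: Sum all words
Raw sum = 46905 + 5697 + 42277 = 94879
Step 2: Fold carry: (29343 + 1) = 29344
One's complement = ~29344 & 0xFFFF = 36191

36191


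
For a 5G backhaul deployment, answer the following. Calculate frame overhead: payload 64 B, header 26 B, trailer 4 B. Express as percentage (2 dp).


Given: payload = 64 B, header = 26 B, trailer = 4 B
Overhead bytes = header + trailer = 26 + 4 = 30
Total frame = payload + overhead = 64 + 30 = 94
Overhead % = 30 / 94 * 100 = 31.9149% -> 31.91% (2 dp)

31.91


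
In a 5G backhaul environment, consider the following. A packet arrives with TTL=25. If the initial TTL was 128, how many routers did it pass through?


Given: initial TTL = 128, received TTL = 25
Hops = initial TTL - received TTL
Hops = 128 - 25 = 103

103


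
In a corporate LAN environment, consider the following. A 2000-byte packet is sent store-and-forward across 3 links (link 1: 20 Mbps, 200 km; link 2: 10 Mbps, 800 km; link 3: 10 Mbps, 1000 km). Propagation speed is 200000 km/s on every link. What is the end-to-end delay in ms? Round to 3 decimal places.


Packet = 2000 bytes = 16000 bits. Store-and-forward: sum (t_trans + t_prop) per link.
Link 1: t_trans = 16000/(20*10^6) s = 0.8000 ms; t_prop = 200/200000 s = 1.0000 ms; subtotal = 1.8000 ms
Link 2: t_trans = 16000/(10*10^6) s = 1.6000 ms; t_prop = 800/200000 s = 4.0000 ms; subtotal = 5.6000 ms
Link 3: t_trans = 16000/(10*10^6) s = 1.6000 ms; t_prop = 1000/200000 s = 5.0000 ms; subtotal = 6.6000 ms
End-to-end = 1.8000 + 5.6000 + 6.6000 = 14.0000 ms -> 14.000 ms (3 dp)

14.000


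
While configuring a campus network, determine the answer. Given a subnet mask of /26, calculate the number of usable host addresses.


Given: subnet mask /26
Host bits = 32 - 26 = 6
Total addresses = 2^6 = 64
Usable hosts = 64 - 2 (network + broadcast) = 62

62


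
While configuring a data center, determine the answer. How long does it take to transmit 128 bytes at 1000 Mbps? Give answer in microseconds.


Given: packet = 128 bytes, bandwidth = 1000 Mbps
Packet in bits = 128 * 8 = 1024 bits
Bandwidth = 1000 * 10^6 = 1000000000 bps
Time = 1024 / 1000000000 seconds
Time in us = 1024 * 10^6 / 1000000000 = 1.024

1.024


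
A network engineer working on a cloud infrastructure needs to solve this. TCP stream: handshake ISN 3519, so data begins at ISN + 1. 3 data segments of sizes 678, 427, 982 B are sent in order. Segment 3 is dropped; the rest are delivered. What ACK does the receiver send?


SYN uses sequence number 3519; first data byte = ISN + 1 = 3520.
Segment 1: SEQ = 3520, len = 678 B, covers [3520, 4197]
Segment 2: SEQ = 4198, len = 427 B, covers [4198, 4624]
Segment 3: SEQ = 4625, len = 982 B, covers [4625, 5606] [LOST]
In-order data received: bytes [3520, 4624] (segments 1..2).
Segment 3 missing -> gap begins at byte 4625.
Cumulative ACK = next expected in-order byte = 3520 + 678 + 427 = 4625

4625


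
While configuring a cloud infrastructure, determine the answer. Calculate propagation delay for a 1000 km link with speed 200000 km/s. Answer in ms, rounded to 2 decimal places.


Given: distance = 1000 km, speed = 200000 km/s
Delay = distance / speed = 1000 / 200000 seconds
Delay in ms = 1000 * 1000 / 200000
Delay = 5.0000 ms
Rounded to 2 dp = 5.00 ms

5.00


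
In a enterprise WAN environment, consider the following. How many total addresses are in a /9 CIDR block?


Given: CIDR prefix /9
Host bits = 32 - 9 = 23
Total addresses = 2^23 = 8388608

8388608


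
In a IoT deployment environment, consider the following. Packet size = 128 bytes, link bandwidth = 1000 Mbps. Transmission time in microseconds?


Given: packet = 128 bytes, bandwidth = 1000 Mbps
Packet in bits = 128 * 8 = 1024 bits
Bandwidth = 1000 * 10^6 = 1000000000 bps
Time = 1024 / 1000000000 seconds
Time in us = 1024 * 10^6 / 1000000000 = 1.024

1.024


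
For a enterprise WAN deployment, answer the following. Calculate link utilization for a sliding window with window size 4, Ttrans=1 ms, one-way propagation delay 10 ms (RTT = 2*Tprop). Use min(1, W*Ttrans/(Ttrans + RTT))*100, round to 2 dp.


Given: W = 4, Ttrans = 1 ms, RTT = 20 ms (= 2 * Tprop, Tprop = 10 ms)
Cycle time = Ttrans + RTT = 1 + 20 = 21 ms (first packet sent until its ACK returns)
W * Ttrans = 4 * 1 = 4 ms of sending per cycle
W * Ttrans / (Ttrans + RTT) = 4 / 21 = 0.190476
U = min(1, 0.190476) = 0.190476
U% = 19.05%

19.05


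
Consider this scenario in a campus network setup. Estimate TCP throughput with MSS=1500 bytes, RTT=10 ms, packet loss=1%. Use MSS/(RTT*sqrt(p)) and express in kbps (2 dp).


Given: MSS = 1500 bytes, RTT = 10 ms, loss = 1%
RTT in seconds = 10 / 1000 = 0.01
Loss rate = 1% = 0.01
sqrt(loss) = sqrt(0.01) = 0.1
Throughput (bytes/s) = 1500 / (0.01 * 0.1) = 1500000.0000
Throughput (kbps) = 1500000.0000 * 8 / 1000 = 12000.000000 -> 12000.00 kbps (2 dp)

12000.00


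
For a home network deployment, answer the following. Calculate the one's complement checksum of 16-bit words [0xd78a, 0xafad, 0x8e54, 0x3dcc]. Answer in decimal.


Given words: [0xd78a, 0xafad, 0x8e54, 0x3dcc]
Step 1: Sum all words
Raw sum = 55178 + 44973 + 36436 + 15820 = 152407
Step 2: Fold carry: (21335 + 2) = 21337
One's complement = ~21337 & 0xFFFF = 44198

44198


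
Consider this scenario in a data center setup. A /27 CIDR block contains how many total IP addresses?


Given: CIDR prefix /27
Host bits = 32 - 27 = 5
Total addresses = 2^5 = 32

32


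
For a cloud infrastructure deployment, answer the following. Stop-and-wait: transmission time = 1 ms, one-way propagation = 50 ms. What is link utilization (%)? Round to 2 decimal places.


Given: Ttrans = 1 ms, Tprop = 50 ms
RTT = 2 * Tprop = 2 * 50 = 100 ms
U = Ttrans / (Ttrans + RTT)
U = 1 / (1 + 100)
U = 1 / 101 = 0.009901
U% = 0.99%

0.99


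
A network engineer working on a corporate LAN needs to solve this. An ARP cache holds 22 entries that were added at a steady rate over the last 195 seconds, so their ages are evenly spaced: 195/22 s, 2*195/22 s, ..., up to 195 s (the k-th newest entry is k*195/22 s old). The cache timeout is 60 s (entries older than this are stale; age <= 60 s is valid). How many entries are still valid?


Ages are k * 195/22 s for k = 1..22 (spacing = 8.8636 s).
Entry k is valid iff k * 195/22 <= 60 iff k <= 22 * 60 / 195 = 6.7692
n_valid = floor(6.7692) = 6
(n_stale = 22 - 6 = 16)

6


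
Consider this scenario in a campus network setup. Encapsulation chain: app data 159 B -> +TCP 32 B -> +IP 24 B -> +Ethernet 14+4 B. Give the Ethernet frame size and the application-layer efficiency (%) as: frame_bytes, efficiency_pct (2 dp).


TCP segment = 159 + 32 = 191 B
IP packet = 191 + 24 = 215 B
Ethernet frame = 215 + 14 + 4 = 233 B
Efficiency = app / frame = 159 / 233 = 0.682403 = 68.2403% -> 68.24% (2 dp)

233, 68.24


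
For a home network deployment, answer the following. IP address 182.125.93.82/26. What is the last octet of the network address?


Given: IP = 182.125.93.82, prefix = /26
Subnet mask = 255.255.255.192
Last octet of IP: 82
Last octet of mask: 192
Network last octet = 82 AND 192 = 64

64


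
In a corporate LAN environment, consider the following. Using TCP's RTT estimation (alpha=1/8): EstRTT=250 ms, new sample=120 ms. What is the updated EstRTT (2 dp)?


Given: EstRTT = 250 ms, SampleRTT = 120 ms, alpha = 1/8
New EstRTT = (1 - alpha) * EstRTT + alpha * SampleRTT
(7/8) * 250 = 218.75
(1/8) * 120 = 15
New EstRTT = 218.75 + 15 = 233.75 ms -> 233.75 ms (2 dp)

233.75


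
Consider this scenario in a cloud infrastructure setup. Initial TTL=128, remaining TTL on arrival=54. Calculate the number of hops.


Given: initial TTL = 128, received TTL = 54
Hops = initial TTL - received TTL
Hops = 128 - 54 = 74

74


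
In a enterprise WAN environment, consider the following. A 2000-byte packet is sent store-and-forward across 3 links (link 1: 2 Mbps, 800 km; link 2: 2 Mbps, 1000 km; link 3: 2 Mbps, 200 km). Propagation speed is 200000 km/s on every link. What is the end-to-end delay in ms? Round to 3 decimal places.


Packet = 2000 bytes = 16000 bits. Store-and-forward: sum (t_trans + t_prop) per link.
Link 1: t_trans = 16000/(2*10^6) s = 8.0000 ms; t_prop = 800/200000 s = 4.0000 ms; subtotal = 12.0000 ms
Link 2: t_trans = 16000/(2*10^6) s = 8.0000 ms; t_prop = 1000/200000 s = 5.0000 ms; subtotal = 13.0000 ms
Link 3: t_trans = 16000/(2*10^6) s = 8.0000 ms; t_prop = 200/200000 s = 1.0000 ms; subtotal = 9.0000 ms
End-to-end = 12.0000 + 13.0000 + 9.0000 = 34.0000 ms -> 34.000 ms (3 dp)

34.000


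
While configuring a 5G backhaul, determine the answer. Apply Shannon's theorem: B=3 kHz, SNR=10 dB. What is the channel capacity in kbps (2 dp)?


Given: B = 3 kHz, SNR = 10 dB
SNR linear = 10^(10/10) = 10
1 + SNR = 11
log2(11) = 3.4594316186
C = 3 * 1000 * 3.4594316186 = 10378.2949 bps
C = 10.378295 kbps -> 10.38 kbps (2 dp)

10.38


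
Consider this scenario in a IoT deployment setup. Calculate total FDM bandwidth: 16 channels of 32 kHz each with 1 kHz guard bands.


Given: 16 channels, 32 kHz each, guard = 1 kHz
Channel bandwidth = 16 * 32 = 512 kHz
Guard bands = 15 gaps * 1 kHz = 15 kHz
Total = 512 + 15 = 527 kHz

527


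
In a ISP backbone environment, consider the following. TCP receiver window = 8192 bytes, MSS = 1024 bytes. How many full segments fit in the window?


Given: RWND = 8192 bytes, MSS = 1024 bytes
Full segments = floor(RWND / MSS)
Full segments = floor(8192 / 1024)
Full segments = floor(8.0) = 8

8


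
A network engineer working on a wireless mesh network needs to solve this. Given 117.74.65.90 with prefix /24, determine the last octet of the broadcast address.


Given: IP = 117.74.65.90, prefix = /24
Host bits = 32 - 24 = 8
Network last octet = 90 AND mask = 0
Host part size = 2^8 - 1 = 255
Broadcast last octet = 0 OR 255 = 255

255


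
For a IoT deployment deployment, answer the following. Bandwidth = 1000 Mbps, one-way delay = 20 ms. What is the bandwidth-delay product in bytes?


Given: bandwidth = 1000 Mbps, delay = 20 ms
BDP in bits = 1000 * 10^6 * 20 / 1000
BDP in bits = 20000000
BDP in bytes = 20000000 / 8 = 2500000

2500000


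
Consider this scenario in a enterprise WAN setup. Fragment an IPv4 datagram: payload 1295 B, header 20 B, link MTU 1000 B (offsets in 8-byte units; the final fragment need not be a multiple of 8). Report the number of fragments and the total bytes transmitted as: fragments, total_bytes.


Max data per non-final fragment = floor((MTU - header)/8)*8 = floor((1000 - 20)/8)*8 = floor(980/8)*8 = 976 B
Final fragment needs no 8-byte alignment: it can carry up to MTU - header = 980 B
Non-final fragments needed = ceil((payload - 980) / 976) = ceil(315/976) = ceil(0.3227) = 1
Number of fragments = 1 + 1 = 2
Fragment sizes (data): 1 * 976 B + 319 B (last, 319 <= 980 OK)
Total bytes sent = payload + n_frags * header = 1295 + 2*20 = 1295 + 40 = 1335 B

2, 1335


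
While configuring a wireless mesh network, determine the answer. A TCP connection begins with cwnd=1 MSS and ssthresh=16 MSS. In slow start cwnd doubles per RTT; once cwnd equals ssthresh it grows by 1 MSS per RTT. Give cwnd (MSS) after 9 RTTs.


RTT 0: cwnd = 1 MSS (initial)
RTT 1: cwnd = 2 MSS (slow start, doubled)
RTT 2: cwnd = 4 MSS (slow start, doubled)
RTT 3: cwnd = 8 MSS (slow start, doubled)
RTT 4: cwnd = 16 MSS (slow start, doubled)
RTT 5: cwnd = 17 MSS (congestion avoidance, +1)
RTT 6: cwnd = 18 MSS (congestion avoidance, +1)
RTT 7: cwnd = 19 MSS (congestion avoidance, +1)
RTT 8: cwnd = 20 MSS (congestion avoidance, +1)
RTT 9: cwnd = 21 MSS (congestion avoidance, +1)

21


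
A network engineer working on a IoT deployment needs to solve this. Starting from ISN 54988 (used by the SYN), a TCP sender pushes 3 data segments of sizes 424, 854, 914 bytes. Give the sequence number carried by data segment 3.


The SYN occupies sequence number ISN = 54988, so the first data byte is ISN + 1 = 54989.
SEQ of data segment i = (ISN + 1) + sum of payload sizes of segments 1..i-1.
Segment 1: SEQ = 54989, payload = 424 bytes
Segment 2: SEQ = 55413, payload = 854 bytes
Segment 3: SEQ = 56267, payload = 914 bytes
SEQ of segment 3 = 54989 + 424 + 854 = 56267

56267


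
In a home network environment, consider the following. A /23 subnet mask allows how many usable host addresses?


Given: subnet mask /23
Host bits = 32 - 23 = 9
Total addresses = 2^9 = 512
Usable hosts = 512 - 2 (network + broadcast) = 510

510


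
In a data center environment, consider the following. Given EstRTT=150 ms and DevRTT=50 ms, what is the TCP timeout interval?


Given: EstRTT = 150 ms, DevRTT = 50 ms
Timeout = EstRTT + 4 * DevRTT
4 * DevRTT = 4 * 50 = 200
Timeout = 150 + 200 = 350 ms

350


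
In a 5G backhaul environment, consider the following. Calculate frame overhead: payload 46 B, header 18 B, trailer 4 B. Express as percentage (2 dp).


Given: payload = 46 B, header = 18 B, trailer = 4 B
Overhead bytes = header + trailer = 18 + 4 = 22
Total frame = payload + overhead = 46 + 22 = 68
Overhead % = 22 / 68 * 100 = 32.3529% -> 32.35% (2 dp)

32.35


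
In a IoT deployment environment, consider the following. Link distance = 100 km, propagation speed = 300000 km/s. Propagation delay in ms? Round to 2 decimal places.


Given: distance = 100 km, speed = 300000 km/s
Delay = distance / speed = 100 / 300000 seconds
Delay in ms = 100 * 1000 / 300000
Delay = 0.3333 ms
Rounded to 2 dp = 0.33 ms

0.33


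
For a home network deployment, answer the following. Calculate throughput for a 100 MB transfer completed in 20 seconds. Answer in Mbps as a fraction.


Given: file = 100 MB, time = 20 s
File in Mb = 100 * 8 = 800 Mb
Throughput = 800 / 20 Mbps
Throughput = 40 Mbps

40


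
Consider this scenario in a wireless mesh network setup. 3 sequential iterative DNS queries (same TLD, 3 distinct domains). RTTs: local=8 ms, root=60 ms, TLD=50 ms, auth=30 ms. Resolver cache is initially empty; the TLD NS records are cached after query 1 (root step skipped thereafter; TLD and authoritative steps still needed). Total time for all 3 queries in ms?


Lookup 1 (cold cache): local + root + TLD + auth = 8 + 60 + 50 + 30 = 148 ms
Lookups 2..3 (TLD NS cached -> skip root; new domain -> still ask TLD and auth): local + TLD + auth = 8 + 50 + 30 = 88 ms each
Remaining 2 lookups: 2 * 88 = 176 ms
Total = 148 + 176 = 324 ms

324


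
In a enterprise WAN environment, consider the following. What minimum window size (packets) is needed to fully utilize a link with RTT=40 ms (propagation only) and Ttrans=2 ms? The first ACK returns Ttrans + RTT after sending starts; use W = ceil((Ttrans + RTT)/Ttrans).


Given: Ttrans = 2 ms, RTT = 40 ms (= 2 * Tprop, Tprop = 20 ms)
Time until first ACK returns = Ttrans + RTT = 2 + 40 = 42 ms
Need W * Ttrans >= Ttrans + RTT  ->  W >= (Ttrans + RTT) / Ttrans
(Ttrans + RTT) / Ttrans = 42 / 2 = 21
W_min = ceil(21) = 21

21


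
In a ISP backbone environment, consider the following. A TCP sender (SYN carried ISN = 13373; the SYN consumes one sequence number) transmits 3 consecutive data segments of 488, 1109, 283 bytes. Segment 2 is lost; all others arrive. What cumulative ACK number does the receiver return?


SYN uses sequence number 13373; first data byte = ISN + 1 = 13374.
Segment 1: SEQ = 13374, len = 488 B, covers [13374, 13861]
Segment 2: SEQ = 13862, len = 1109 B, covers [13862, 14970] [LOST]
Segment 3: SEQ = 14971, len = 283 B, covers [14971, 15253]
In-order data received: bytes [13374, 13861] (segments 1..1).
Segment 2 missing -> gap begins at byte 13862; later segments buffered out of order.
Cumulative ACK = next expected in-order byte = 13374 + 488 = 13862

13862


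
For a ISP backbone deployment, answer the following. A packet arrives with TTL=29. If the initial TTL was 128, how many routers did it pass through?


Given: initial TTL = 128, received TTL = 29
Hops = initial TTL - received TTL
Hops = 128 - 29 = 99

99


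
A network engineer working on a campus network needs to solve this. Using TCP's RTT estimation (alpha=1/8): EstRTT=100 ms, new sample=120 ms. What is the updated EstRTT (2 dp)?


Given: EstRTT = 100 ms, SampleRTT = 120 ms, alpha = 1/8
New EstRTT = (1 - alpha) * EstRTT + alpha * SampleRTT
(7/8) * 100 = 87.5
(1/8) * 120 = 15
New EstRTT = 87.5 + 15 = 102.5 ms -> 102.50 ms (2 dp)

102.50


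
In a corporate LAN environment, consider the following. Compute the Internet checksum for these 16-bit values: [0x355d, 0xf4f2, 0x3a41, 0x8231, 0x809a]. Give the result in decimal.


Given words: [0x355d, 0xf4f2, 0x3a41, 0x8231, 0x809a]
Step 1: Sum all words
Raw sum = 13661 + 62706 + 14913 + 33329 + 32922 = 157531
Step 2: Fold carry: (26459 + 2) = 26461
One's complement = ~26461 & 0xFFFF = 39074

39074


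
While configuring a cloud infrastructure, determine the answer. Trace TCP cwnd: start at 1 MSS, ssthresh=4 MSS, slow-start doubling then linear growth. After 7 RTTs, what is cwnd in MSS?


RTT 0: cwnd = 1 MSS (initial)
RTT 1: cwnd = 2 MSS (slow start, doubled)
RTT 2: cwnd = 4 MSS (slow start, doubled)
RTT 3: cwnd = 5 MSS (congestion avoidance, +1)
RTT 4: cwnd = 6 MSS (congestion avoidance, +1)
RTT 5: cwnd = 7 MSS (congestion avoidance, +1)
RTT 6: cwnd = 8 MSS (congestion avoidance, +1)
RTT 7: cwnd = 9 MSS (congestion avoidance, +1)

9


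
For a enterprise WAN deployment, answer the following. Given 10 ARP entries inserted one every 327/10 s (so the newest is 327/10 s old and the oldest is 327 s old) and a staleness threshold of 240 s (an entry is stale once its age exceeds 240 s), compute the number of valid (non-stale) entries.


Ages are k * 327/10 s for k = 1..10 (spacing = 32.7000 s).
Entry k is valid iff k * 327/10 <= 240 iff k <= 10 * 240 / 327 = 7.3394
n_valid = floor(7.3394) = 7
(n_stale = 10 - 7 = 3)

7


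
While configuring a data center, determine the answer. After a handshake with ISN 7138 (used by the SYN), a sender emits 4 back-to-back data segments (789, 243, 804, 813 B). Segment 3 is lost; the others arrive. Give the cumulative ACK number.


SYN uses sequence number 7138; first data byte = ISN + 1 = 7139.
Segment 1: SEQ = 7139, len = 789 B, covers [7139, 7927]
Segment 2: SEQ = 7928, len = 243 B, covers [7928, 8170]
Segment 3: SEQ = 8171, len = 804 B, covers [8171, 8974] [LOST]
Segment 4: SEQ = 8975, len = 813 B, covers [8975, 9787]
In-order data received: bytes [7139, 8170] (segments 1..2).
Segment 3 missing -> gap begins at byte 8171; later segments buffered out of order.
Cumulative ACK = next expected in-order byte = 7139 + 789 + 243 = 8171

8171


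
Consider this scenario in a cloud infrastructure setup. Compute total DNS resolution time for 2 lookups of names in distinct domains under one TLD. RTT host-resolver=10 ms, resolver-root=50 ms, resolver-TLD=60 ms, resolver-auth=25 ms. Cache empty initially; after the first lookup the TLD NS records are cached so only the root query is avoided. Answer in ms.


Lookup 1 (cold cache): local + root + TLD + auth = 10 + 50 + 60 + 25 = 145 ms
Lookups 2..2 (TLD NS cached -> skip root; new domain -> still ask TLD and auth): local + TLD + auth = 10 + 60 + 25 = 95 ms each
Remaining 1 lookups: 1 * 95 = 95 ms
Total = 145 + 95 = 240 ms

240


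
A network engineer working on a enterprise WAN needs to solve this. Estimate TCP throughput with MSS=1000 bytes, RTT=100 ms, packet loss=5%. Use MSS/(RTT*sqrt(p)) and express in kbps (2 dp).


Given: MSS = 1000 bytes, RTT = 100 ms, loss = 5%
RTT in seconds = 100 / 1000 = 0.1
Loss rate = 5% = 0.05
sqrt(loss) = sqrt(0.05) = 0.223606797750
Throughput (bytes/s) = 1000 / (0.1 * 0.223606797750) = 44721.3595
Throughput (kbps) = 44721.3595 * 8 / 1000 = 357.770876 -> 357.77 kbps (2 dp)

357.77


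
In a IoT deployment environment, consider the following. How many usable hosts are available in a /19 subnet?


Given: subnet mask /19
Host bits = 32 - 19 = 13
Total addresses = 2^13 = 8192
Usable hosts = 8192 - 2 (network + broadcast) = 8190

8190


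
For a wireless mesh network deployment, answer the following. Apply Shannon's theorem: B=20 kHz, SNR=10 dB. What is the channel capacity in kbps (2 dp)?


Given: B = 20 kHz, SNR = 10 dB
SNR linear = 10^(10/10) = 10
1 + SNR = 11
log2(11) = 3.4594316186
C = 20 * 1000 * 3.4594316186 = 69188.6324 bps
C = 69.188632 kbps -> 69.19 kbps (2 dp)

69.19


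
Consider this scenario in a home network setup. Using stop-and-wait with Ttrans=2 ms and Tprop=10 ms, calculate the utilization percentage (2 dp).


Given: Ttrans = 2 ms, Tprop = 10 ms
RTT = 2 * Tprop = 2 * 10 = 20 ms
U = Ttrans / (Ttrans + RTT)
U = 2 / (2 + 20)
U = 2 / 22 = 0.090909
U% = 9.09%

9.09


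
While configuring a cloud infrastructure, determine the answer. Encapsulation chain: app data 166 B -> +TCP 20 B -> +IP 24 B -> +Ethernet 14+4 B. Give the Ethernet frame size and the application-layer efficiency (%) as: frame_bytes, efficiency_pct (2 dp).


TCP segment = 166 + 20 = 186 B
IP packet = 186 + 24 = 210 B
Ethernet frame = 210 + 14 + 4 = 228 B
Efficiency = app / frame = 166 / 228 = 0.728070 = 72.8070% -> 72.81% (2 dp)

228, 72.81


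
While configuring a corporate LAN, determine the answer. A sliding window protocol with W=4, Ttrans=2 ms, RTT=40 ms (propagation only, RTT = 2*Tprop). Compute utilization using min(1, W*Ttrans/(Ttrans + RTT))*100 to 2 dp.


Given: W = 4, Ttrans = 2 ms, RTT = 40 ms (= 2 * Tprop, Tprop = 20 ms)
Cycle time = Ttrans + RTT = 2 + 40 = 42 ms (first packet sent until its ACK returns)
W * Ttrans = 4 * 2 = 8 ms of sending per cycle
W * Ttrans / (Ttrans + RTT) = 8 / 42 = 0.190476
U = min(1, 0.190476) = 0.190476
U% = 19.05%

19.05


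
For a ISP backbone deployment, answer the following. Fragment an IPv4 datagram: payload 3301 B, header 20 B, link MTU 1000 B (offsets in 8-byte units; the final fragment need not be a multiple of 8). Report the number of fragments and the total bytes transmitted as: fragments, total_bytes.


Max data per non-final fragment = floor((MTU - header)/8)*8 = floor((1000 - 20)/8)*8 = floor(980/8)*8 = 976 B
Final fragment needs no 8-byte alignment: it can carry up to MTU - header = 980 B
Non-final fragments needed = ceil((payload - 980) / 976) = ceil(2321/976) = ceil(2.3781) = 3
Number of fragments = 3 + 1 = 4
Fragment sizes (data): 3 * 976 B + 373 B (last, 373 <= 980 OK)
Total bytes sent = payload + n_frags * header = 3301 + 4*20 = 3301 + 80 = 3381 B

4, 3381


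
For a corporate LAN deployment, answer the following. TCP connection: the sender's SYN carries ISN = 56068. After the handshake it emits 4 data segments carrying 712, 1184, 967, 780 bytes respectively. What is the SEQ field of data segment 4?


The SYN occupies sequence number ISN = 56068, so the first data byte is ISN + 1 = 56069.
SEQ of data segment i = (ISN + 1) + sum of payload sizes of segments 1..i-1.
Segment 1: SEQ = 56069, payload = 712 bytes
Segment 2: SEQ = 56781, payload = 1184 bytes
Segment 3: SEQ = 57965, payload = 967 bytes
Segment 4: SEQ = 58932, payload = 780 bytes
SEQ of segment 4 = 56069 + 712 + 1184 + 967 = 58932

58932


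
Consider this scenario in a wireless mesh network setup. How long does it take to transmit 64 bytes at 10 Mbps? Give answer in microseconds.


Given: packet = 64 bytes, bandwidth = 10 Mbps
Packet in bits = 64 * 8 = 512 bits
Bandwidth = 10 * 10^6 = 10000000 bps
Time = 512 / 10000000 seconds
Time in us = 512 * 10^6 / 10000000 = 51.2

51.2


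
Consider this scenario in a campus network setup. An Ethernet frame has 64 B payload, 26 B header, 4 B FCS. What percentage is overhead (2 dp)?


Given: payload = 64 B, header = 26 B, trailer = 4 B
Overhead bytes = header + trailer = 26 + 4 = 30
Total frame = payload + overhead = 64 + 30 = 94
Overhead % = 30 / 94 * 100 = 31.9149% -> 31.91% (2 dp)

31.91


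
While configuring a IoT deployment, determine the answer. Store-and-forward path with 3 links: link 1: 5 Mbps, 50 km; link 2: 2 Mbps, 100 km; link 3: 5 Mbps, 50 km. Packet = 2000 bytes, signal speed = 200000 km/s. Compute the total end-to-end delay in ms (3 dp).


Packet = 2000 bytes = 16000 bits. Store-and-forward: sum (t_trans + t_prop) per link.
Link 1: t_trans = 16000/(5*10^6) s = 3.2000 ms; t_prop = 50/200000 s = 0.2500 ms; subtotal = 3.4500 ms
Link 2: t_trans = 16000/(2*10^6) s = 8.0000 ms; t_prop = 100/200000 s = 0.5000 ms; subtotal = 8.5000 ms
Link 3: t_trans = 16000/(5*10^6) s = 3.2000 ms; t_prop = 50/200000 s = 0.2500 ms; subtotal = 3.4500 ms
End-to-end = 3.4500 + 8.5000 + 3.4500 = 15.4000 ms -> 15.400 ms (3 dp)

15.400


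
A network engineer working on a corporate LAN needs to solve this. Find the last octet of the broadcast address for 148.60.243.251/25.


Given: IP = 148.60.243.251, prefix = /25
Host bits = 32 - 25 = 7
Network last octet = 251 AND mask = 128
Host part size = 2^7 - 1 = 127
Broadcast last octet = 128 OR 127 = 255

255


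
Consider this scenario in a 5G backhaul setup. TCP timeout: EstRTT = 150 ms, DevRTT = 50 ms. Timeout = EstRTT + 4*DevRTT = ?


Given: EstRTT = 150 ms, DevRTT = 50 ms
Timeout = EstRTT + 4 * DevRTT
4 * DevRTT = 4 * 50 = 200
Timeout = 150 + 200 = 350 ms

350


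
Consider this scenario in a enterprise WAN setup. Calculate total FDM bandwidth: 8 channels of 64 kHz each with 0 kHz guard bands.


Given: 8 channels, 64 kHz each, guard = 0 kHz
Channel bandwidth = 8 * 64 = 512 kHz
Guard bands = 7 gaps * 0 kHz = 0 kHz
Total = 512 + 0 = 512 kHz

512


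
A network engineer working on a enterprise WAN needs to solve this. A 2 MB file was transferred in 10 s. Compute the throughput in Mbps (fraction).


Given: file = 2 MB, time = 10 s
File in Mb = 2 * 8 = 16 Mb
Throughput = 16 / 10 Mbps
Throughput = 8/5 Mbps

8/5


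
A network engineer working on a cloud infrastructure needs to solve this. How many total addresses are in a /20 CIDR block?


Given: CIDR prefix /20
Host bits = 32 - 20 = 12
Total addresses = 2^12 = 4096

4096


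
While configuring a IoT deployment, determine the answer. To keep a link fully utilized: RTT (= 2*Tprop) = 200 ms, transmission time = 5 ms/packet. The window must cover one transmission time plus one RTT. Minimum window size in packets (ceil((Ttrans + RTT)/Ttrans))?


Given: Ttrans = 5 ms, RTT = 200 ms (= 2 * Tprop, Tprop = 100 ms)
Time until first ACK returns = Ttrans + RTT = 5 + 200 = 205 ms
Need W * Ttrans >= Ttrans + RTT  ->  W >= (Ttrans + RTT) / Ttrans
(Ttrans + RTT) / Ttrans = 205 / 5 = 41
W_min = ceil(41) = 41

41


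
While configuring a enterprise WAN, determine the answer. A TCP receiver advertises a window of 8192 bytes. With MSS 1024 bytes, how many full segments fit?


Given: RWND = 8192 bytes, MSS = 1024 bytes
Full segments = floor(RWND / MSS)
Full segments = floor(8192 / 1024)
Full segments = floor(8.0) = 8

8


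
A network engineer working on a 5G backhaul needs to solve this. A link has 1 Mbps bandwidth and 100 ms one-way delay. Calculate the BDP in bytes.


Given: bandwidth = 1 Mbps, delay = 100 ms
BDP in bits = 1 * 10^6 * 100 / 1000
BDP in bits = 100000
BDP in bytes = 100000 / 8 = 12500

12500


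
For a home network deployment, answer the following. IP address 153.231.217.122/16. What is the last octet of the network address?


Given: IP = 153.231.217.122, prefix = /16
Subnet mask = 255.255.0.0
Last octet of IP: 122
Last octet of mask: 0
Network last octet = 122 AND 0 = 0

0


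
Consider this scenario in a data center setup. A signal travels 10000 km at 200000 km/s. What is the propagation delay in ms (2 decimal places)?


Given: distance = 10000 km, speed = 200000 km/s
Delay = distance / speed = 10000 / 200000 seconds
Delay in ms = 10000 * 1000 / 200000
Delay = 50.0000 ms
Rounded to 2 dp = 50.00 ms

50.00


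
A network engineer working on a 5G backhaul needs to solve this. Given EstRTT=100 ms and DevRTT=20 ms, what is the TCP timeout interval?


Given: EstRTT = 100 ms, DevRTT = 20 ms
Timeout = EstRTT + 4 * DevRTT
4 * DevRTT = 4 * 20 = 80
Timeout = 100 + 80 = 180 ms

180


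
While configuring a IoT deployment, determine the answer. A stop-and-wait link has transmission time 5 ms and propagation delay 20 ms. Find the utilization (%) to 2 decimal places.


Given: Ttrans = 5 ms, Tprop = 20 ms
RTT = 2 * Tprop = 2 * 20 = 40 ms
U = Ttrans / (Ttrans + RTT)
U = 5 / (5 + 40)
U = 5 / 45 = 0.111111
U% = 11.11%

11.11


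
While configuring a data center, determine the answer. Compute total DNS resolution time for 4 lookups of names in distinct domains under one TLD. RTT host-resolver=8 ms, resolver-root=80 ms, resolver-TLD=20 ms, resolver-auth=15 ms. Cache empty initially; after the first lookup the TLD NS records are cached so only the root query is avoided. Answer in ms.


Lookup 1 (cold cache): local + root + TLD + auth = 8 + 80 + 20 + 15 = 123 ms
Lookups 2..4 (TLD NS cached -> skip root; new domain -> still ask TLD and auth): local + TLD + auth = 8 + 20 + 15 = 43 ms each
Remaining 3 lookups: 3 * 43 = 129 ms
Total = 123 + 129 = 252 ms

252


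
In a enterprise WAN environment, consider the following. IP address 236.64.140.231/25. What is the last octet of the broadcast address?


Given: IP = 236.64.140.231, prefix = /25
Host bits = 32 - 25 = 7
Network last octet = 231 AND mask = 128
Host part size = 2^7 - 1 = 127
Broadcast last octet = 128 OR 127 = 255

255


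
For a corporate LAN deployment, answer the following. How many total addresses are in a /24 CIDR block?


Given: CIDR prefix /24
Host bits = 32 - 24 = 8
Total addresses = 2^8 = 256

256


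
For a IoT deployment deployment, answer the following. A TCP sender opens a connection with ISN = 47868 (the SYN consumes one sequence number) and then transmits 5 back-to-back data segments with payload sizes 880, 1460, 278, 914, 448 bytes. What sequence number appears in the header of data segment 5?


The SYN occupies sequence number ISN = 47868, so the first data byte is ISN + 1 = 47869.
SEQ of data segment i = (ISN + 1) + sum of payload sizes of segments 1..i-1.
Segment 1: SEQ = 47869, payload = 880 bytes
Segment 2: SEQ = 48749, payload = 1460 bytes
Segment 3: SEQ = 50209, payload = 278 bytes
Segment 4: SEQ = 50487, payload = 914 bytes
Segment 5: SEQ = 51401, payload = 448 bytes
SEQ of segment 5 = 47869 + 880 + 1460 + 278 + 914 = 51401

51401


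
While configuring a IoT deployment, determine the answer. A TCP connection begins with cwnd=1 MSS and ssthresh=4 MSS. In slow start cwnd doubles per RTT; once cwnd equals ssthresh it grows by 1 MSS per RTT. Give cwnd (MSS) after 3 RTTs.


RTT 0: cwnd = 1 MSS (initial)
RTT 1: cwnd = 2 MSS (slow start, doubled)
RTT 2: cwnd = 4 MSS (slow start, doubled)
RTT 3: cwnd = 5 MSS (congestion avoidance, +1)

5


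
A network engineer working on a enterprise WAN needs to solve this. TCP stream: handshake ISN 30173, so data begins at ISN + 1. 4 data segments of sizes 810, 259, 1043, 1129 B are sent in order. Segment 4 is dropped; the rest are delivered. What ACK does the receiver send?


SYN uses sequence number 30173; first data byte = ISN + 1 = 30174.
Segment 1: SEQ = 30174, len = 810 B, covers [30174, 30983]
Segment 2: SEQ = 30984, len = 259 B, covers [30984, 31242]
Segment 3: SEQ = 31243, len = 1043 B, covers [31243, 32285]
Segment 4: SEQ = 32286, len = 1129 B, covers [32286, 33414] [LOST]
In-order data received: bytes [30174, 32285] (segments 1..3).
Segment 4 missing -> gap begins at byte 32286.
Cumulative ACK = next expected in-order byte = 30174 + 810 + 259 + 1043 = 32286

32286


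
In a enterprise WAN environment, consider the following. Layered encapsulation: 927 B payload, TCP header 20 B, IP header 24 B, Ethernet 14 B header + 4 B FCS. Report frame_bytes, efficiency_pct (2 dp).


TCP segment = 927 + 20 = 947 B
IP packet = 947 + 24 = 971 B
Ethernet frame = 971 + 14 + 4 = 989 B
Efficiency = app / frame = 927 / 989 = 0.937310 = 93.7310% -> 93.73% (2 dp)

989, 93.73


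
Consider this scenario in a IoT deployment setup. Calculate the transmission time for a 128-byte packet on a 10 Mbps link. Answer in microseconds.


Given: packet = 128 bytes, bandwidth = 10 Mbps
Packet in bits = 128 * 8 = 1024 bits
Bandwidth = 10 * 10^6 = 10000000 bps
Time = 1024 / 10000000 seconds
Time in us = 1024 * 10^6 / 10000000 = 102.4

102.4


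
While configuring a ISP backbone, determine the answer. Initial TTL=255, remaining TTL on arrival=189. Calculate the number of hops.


Given: initial TTL = 255, received TTL = 189
Hops = initial TTL - received TTL
Hops = 255 - 189 = 66

66


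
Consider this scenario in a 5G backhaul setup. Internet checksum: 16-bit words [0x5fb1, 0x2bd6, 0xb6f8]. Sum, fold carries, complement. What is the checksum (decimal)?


Given words: [0x5fb1, 0x2bd6, 0xb6f8]
Step 1: Sum all words
Raw sum = 24497 + 11222 + 46840 = 82559
Step 2: Fold carry: (17023 + 1) = 17024
One's complement = ~17024 & 0xFFFF = 48511

48511


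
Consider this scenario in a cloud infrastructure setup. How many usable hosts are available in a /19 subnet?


Given: subnet mask /19
Host bits = 32 - 19 = 13
Total addresses = 2^13 = 8192
Usable hosts = 8192 - 2 (network + broadcast) = 8190

8190


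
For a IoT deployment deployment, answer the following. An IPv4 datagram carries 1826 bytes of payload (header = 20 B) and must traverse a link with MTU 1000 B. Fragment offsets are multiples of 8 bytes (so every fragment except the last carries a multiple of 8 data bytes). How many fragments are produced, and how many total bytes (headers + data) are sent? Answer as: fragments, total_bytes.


Max data per non-final fragment = floor((MTU - header)/8)*8 = floor((1000 - 20)/8)*8 = floor(980/8)*8 = 976 B
Final fragment needs no 8-byte alignment: it can carry up to MTU - header = 980 B
Non-final fragments needed = ceil((payload - 980) / 976) = ceil(846/976) = ceil(0.8668) = 1
Number of fragments = 1 + 1 = 2
Fragment sizes (data): 1 * 976 B + 850 B (last, 850 <= 980 OK)
Total bytes sent = payload + n_frags * header = 1826 + 2*20 = 1826 + 40 = 1866 B

2, 1866


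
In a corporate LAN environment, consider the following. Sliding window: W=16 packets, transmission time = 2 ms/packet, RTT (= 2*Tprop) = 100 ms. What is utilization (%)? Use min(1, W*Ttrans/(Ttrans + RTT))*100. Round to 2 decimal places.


Given: W = 16, Ttrans = 2 ms, RTT = 100 ms (= 2 * Tprop, Tprop = 50 ms)
Cycle time = Ttrans + RTT = 2 + 100 = 102 ms (first packet sent until its ACK returns)
W * Ttrans = 16 * 2 = 32 ms of sending per cycle
W * Ttrans / (Ttrans + RTT) = 32 / 102 = 0.313725
U = min(1, 0.313725) = 0.313725
U% = 31.37%

31.37


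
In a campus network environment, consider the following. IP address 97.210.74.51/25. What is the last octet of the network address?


Given: IP = 97.210.74.51, prefix = /25
Subnet mask = 255.255.255.128
Last octet of IP: 51
Last octet of mask: 128
Network last octet = 51 AND 128 = 0

0


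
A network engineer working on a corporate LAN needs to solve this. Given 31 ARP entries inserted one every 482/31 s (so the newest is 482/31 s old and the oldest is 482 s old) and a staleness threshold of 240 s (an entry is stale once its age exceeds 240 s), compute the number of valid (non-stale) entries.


Ages are k * 482/31 s for k = 1..31 (spacing = 15.5484 s).
Entry k is valid iff k * 482/31 <= 240 iff k <= 31 * 240 / 482 = 15.4357
n_valid = floor(15.4357) = 15
(n_stale = 31 - 15 = 16)

15


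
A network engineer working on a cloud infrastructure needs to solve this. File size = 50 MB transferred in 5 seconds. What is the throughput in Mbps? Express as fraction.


Given: file = 50 MB, time = 5 s
File in Mb = 50 * 8 = 400 Mb
Throughput = 400 / 5 Mbps
Throughput = 80 Mbps

80


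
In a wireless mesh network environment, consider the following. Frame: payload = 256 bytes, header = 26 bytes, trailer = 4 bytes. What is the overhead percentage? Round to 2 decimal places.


Given: payload = 256 B, header = 26 B, trailer = 4 B
Overhead bytes = header + trailer = 26 + 4 = 30
Total frame = payload + overhead = 256 + 30 = 286
Overhead % = 30 / 286 * 100 = 10.4895% -> 10.49% (2 dp)

10.49
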